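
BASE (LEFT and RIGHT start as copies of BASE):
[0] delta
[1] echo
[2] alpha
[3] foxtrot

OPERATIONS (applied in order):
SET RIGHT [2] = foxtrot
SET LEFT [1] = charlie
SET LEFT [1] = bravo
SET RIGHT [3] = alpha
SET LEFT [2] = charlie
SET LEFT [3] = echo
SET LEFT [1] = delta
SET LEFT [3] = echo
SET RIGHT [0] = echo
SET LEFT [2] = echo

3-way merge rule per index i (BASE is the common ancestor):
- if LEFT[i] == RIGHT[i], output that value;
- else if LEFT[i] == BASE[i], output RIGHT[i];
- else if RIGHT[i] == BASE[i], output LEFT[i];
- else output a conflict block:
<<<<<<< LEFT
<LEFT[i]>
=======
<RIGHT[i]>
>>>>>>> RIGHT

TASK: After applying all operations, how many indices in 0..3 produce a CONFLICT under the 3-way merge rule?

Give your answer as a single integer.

Answer: 2

Derivation:
Final LEFT:  [delta, delta, echo, echo]
Final RIGHT: [echo, echo, foxtrot, alpha]
i=0: L=delta=BASE, R=echo -> take RIGHT -> echo
i=1: L=delta, R=echo=BASE -> take LEFT -> delta
i=2: BASE=alpha L=echo R=foxtrot all differ -> CONFLICT
i=3: BASE=foxtrot L=echo R=alpha all differ -> CONFLICT
Conflict count: 2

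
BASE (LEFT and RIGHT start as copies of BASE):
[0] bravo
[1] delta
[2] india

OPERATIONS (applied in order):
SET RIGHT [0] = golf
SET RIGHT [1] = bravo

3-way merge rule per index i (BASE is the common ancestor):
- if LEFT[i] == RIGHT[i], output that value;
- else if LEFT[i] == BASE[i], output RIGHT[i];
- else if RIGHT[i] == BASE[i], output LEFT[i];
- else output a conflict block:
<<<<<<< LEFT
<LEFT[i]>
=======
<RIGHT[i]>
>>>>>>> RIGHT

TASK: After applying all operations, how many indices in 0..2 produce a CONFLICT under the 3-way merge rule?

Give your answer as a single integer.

Answer: 0

Derivation:
Final LEFT:  [bravo, delta, india]
Final RIGHT: [golf, bravo, india]
i=0: L=bravo=BASE, R=golf -> take RIGHT -> golf
i=1: L=delta=BASE, R=bravo -> take RIGHT -> bravo
i=2: L=india R=india -> agree -> india
Conflict count: 0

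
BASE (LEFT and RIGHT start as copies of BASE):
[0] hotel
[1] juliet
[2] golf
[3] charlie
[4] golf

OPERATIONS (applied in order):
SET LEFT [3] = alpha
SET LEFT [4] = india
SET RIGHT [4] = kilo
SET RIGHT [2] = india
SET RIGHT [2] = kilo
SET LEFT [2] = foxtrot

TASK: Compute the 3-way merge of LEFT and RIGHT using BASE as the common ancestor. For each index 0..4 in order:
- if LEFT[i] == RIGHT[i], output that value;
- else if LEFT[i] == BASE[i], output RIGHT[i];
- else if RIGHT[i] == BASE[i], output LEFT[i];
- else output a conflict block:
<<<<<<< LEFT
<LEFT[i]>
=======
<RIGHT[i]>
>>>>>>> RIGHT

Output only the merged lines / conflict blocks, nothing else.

Final LEFT:  [hotel, juliet, foxtrot, alpha, india]
Final RIGHT: [hotel, juliet, kilo, charlie, kilo]
i=0: L=hotel R=hotel -> agree -> hotel
i=1: L=juliet R=juliet -> agree -> juliet
i=2: BASE=golf L=foxtrot R=kilo all differ -> CONFLICT
i=3: L=alpha, R=charlie=BASE -> take LEFT -> alpha
i=4: BASE=golf L=india R=kilo all differ -> CONFLICT

Answer: hotel
juliet
<<<<<<< LEFT
foxtrot
=======
kilo
>>>>>>> RIGHT
alpha
<<<<<<< LEFT
india
=======
kilo
>>>>>>> RIGHT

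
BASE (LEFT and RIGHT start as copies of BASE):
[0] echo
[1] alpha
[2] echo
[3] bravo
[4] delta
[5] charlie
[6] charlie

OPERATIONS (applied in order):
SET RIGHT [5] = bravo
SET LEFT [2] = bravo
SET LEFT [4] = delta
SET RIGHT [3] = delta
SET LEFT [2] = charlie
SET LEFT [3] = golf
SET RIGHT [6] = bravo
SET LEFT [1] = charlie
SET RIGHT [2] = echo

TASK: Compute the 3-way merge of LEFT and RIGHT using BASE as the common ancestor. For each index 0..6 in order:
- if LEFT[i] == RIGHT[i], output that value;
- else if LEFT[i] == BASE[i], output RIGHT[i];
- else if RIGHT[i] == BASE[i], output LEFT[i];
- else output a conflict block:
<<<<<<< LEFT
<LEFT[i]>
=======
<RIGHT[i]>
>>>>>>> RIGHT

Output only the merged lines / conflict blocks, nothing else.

Answer: echo
charlie
charlie
<<<<<<< LEFT
golf
=======
delta
>>>>>>> RIGHT
delta
bravo
bravo

Derivation:
Final LEFT:  [echo, charlie, charlie, golf, delta, charlie, charlie]
Final RIGHT: [echo, alpha, echo, delta, delta, bravo, bravo]
i=0: L=echo R=echo -> agree -> echo
i=1: L=charlie, R=alpha=BASE -> take LEFT -> charlie
i=2: L=charlie, R=echo=BASE -> take LEFT -> charlie
i=3: BASE=bravo L=golf R=delta all differ -> CONFLICT
i=4: L=delta R=delta -> agree -> delta
i=5: L=charlie=BASE, R=bravo -> take RIGHT -> bravo
i=6: L=charlie=BASE, R=bravo -> take RIGHT -> bravo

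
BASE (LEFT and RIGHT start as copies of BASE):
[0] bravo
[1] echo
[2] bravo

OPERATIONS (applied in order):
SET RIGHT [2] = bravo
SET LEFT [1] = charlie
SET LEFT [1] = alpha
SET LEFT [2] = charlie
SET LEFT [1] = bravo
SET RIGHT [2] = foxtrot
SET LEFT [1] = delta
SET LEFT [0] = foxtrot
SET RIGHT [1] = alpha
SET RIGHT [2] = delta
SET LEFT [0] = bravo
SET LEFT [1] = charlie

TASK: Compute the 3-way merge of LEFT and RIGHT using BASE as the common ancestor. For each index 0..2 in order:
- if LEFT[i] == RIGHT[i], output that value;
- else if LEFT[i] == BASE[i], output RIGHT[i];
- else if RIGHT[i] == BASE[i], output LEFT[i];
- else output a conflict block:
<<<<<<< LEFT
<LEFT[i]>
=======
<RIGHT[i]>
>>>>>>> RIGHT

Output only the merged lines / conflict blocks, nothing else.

Final LEFT:  [bravo, charlie, charlie]
Final RIGHT: [bravo, alpha, delta]
i=0: L=bravo R=bravo -> agree -> bravo
i=1: BASE=echo L=charlie R=alpha all differ -> CONFLICT
i=2: BASE=bravo L=charlie R=delta all differ -> CONFLICT

Answer: bravo
<<<<<<< LEFT
charlie
=======
alpha
>>>>>>> RIGHT
<<<<<<< LEFT
charlie
=======
delta
>>>>>>> RIGHT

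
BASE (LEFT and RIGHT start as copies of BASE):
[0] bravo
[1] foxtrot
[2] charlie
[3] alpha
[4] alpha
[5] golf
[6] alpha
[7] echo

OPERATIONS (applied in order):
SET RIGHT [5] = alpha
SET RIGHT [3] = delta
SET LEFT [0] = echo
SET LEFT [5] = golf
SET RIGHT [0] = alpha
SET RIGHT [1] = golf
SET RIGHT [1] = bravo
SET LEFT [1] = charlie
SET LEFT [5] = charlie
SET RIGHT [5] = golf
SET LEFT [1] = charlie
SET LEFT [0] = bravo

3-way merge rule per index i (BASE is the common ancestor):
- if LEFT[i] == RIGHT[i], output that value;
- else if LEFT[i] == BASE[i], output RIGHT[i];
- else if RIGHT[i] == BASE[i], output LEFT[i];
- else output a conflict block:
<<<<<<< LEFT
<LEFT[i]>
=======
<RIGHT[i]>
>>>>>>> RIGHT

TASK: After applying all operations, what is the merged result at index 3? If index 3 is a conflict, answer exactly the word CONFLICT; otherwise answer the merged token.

Final LEFT:  [bravo, charlie, charlie, alpha, alpha, charlie, alpha, echo]
Final RIGHT: [alpha, bravo, charlie, delta, alpha, golf, alpha, echo]
i=0: L=bravo=BASE, R=alpha -> take RIGHT -> alpha
i=1: BASE=foxtrot L=charlie R=bravo all differ -> CONFLICT
i=2: L=charlie R=charlie -> agree -> charlie
i=3: L=alpha=BASE, R=delta -> take RIGHT -> delta
i=4: L=alpha R=alpha -> agree -> alpha
i=5: L=charlie, R=golf=BASE -> take LEFT -> charlie
i=6: L=alpha R=alpha -> agree -> alpha
i=7: L=echo R=echo -> agree -> echo
Index 3 -> delta

Answer: delta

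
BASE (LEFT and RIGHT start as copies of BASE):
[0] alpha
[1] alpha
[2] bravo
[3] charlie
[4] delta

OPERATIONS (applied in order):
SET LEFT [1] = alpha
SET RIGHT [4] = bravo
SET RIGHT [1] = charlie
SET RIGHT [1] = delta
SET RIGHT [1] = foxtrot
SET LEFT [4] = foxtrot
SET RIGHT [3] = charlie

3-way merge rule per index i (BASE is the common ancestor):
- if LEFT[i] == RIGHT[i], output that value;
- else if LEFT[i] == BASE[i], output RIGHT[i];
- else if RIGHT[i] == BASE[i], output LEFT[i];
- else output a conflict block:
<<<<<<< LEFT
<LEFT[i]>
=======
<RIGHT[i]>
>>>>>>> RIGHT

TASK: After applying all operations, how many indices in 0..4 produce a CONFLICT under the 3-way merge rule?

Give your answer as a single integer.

Final LEFT:  [alpha, alpha, bravo, charlie, foxtrot]
Final RIGHT: [alpha, foxtrot, bravo, charlie, bravo]
i=0: L=alpha R=alpha -> agree -> alpha
i=1: L=alpha=BASE, R=foxtrot -> take RIGHT -> foxtrot
i=2: L=bravo R=bravo -> agree -> bravo
i=3: L=charlie R=charlie -> agree -> charlie
i=4: BASE=delta L=foxtrot R=bravo all differ -> CONFLICT
Conflict count: 1

Answer: 1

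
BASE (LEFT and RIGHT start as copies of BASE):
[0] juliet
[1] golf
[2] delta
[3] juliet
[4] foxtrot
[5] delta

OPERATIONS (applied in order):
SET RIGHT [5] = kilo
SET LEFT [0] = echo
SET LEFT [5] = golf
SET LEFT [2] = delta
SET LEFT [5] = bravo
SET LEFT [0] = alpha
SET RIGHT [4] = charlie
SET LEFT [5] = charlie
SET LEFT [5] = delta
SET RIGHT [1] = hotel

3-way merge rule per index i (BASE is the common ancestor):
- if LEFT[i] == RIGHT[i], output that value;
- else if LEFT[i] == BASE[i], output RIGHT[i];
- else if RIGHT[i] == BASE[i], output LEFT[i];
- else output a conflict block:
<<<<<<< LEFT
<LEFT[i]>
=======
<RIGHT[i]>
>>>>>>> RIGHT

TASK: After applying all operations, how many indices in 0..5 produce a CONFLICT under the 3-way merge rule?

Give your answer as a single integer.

Final LEFT:  [alpha, golf, delta, juliet, foxtrot, delta]
Final RIGHT: [juliet, hotel, delta, juliet, charlie, kilo]
i=0: L=alpha, R=juliet=BASE -> take LEFT -> alpha
i=1: L=golf=BASE, R=hotel -> take RIGHT -> hotel
i=2: L=delta R=delta -> agree -> delta
i=3: L=juliet R=juliet -> agree -> juliet
i=4: L=foxtrot=BASE, R=charlie -> take RIGHT -> charlie
i=5: L=delta=BASE, R=kilo -> take RIGHT -> kilo
Conflict count: 0

Answer: 0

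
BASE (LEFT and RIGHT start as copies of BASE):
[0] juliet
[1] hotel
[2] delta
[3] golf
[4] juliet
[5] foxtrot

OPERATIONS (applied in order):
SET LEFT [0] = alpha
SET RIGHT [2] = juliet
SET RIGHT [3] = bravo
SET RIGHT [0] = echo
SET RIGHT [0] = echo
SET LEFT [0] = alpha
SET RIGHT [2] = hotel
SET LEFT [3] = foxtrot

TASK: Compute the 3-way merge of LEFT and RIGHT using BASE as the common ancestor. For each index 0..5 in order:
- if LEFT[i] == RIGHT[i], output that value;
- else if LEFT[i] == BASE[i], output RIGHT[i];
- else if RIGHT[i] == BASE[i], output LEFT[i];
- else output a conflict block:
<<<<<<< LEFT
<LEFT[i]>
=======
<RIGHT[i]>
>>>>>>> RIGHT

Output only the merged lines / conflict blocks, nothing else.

Answer: <<<<<<< LEFT
alpha
=======
echo
>>>>>>> RIGHT
hotel
hotel
<<<<<<< LEFT
foxtrot
=======
bravo
>>>>>>> RIGHT
juliet
foxtrot

Derivation:
Final LEFT:  [alpha, hotel, delta, foxtrot, juliet, foxtrot]
Final RIGHT: [echo, hotel, hotel, bravo, juliet, foxtrot]
i=0: BASE=juliet L=alpha R=echo all differ -> CONFLICT
i=1: L=hotel R=hotel -> agree -> hotel
i=2: L=delta=BASE, R=hotel -> take RIGHT -> hotel
i=3: BASE=golf L=foxtrot R=bravo all differ -> CONFLICT
i=4: L=juliet R=juliet -> agree -> juliet
i=5: L=foxtrot R=foxtrot -> agree -> foxtrot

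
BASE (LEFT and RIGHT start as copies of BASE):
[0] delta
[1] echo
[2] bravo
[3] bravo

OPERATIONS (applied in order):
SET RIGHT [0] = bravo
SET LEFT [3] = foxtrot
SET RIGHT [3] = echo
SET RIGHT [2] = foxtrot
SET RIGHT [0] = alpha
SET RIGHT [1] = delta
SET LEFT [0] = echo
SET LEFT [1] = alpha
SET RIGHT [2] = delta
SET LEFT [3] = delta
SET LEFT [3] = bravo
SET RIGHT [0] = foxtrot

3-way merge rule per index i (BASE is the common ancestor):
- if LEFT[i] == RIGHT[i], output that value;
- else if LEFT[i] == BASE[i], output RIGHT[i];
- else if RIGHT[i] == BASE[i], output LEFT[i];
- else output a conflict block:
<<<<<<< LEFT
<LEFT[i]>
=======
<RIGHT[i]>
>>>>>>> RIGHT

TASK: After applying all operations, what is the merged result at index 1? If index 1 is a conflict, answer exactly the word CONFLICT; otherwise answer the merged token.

Answer: CONFLICT

Derivation:
Final LEFT:  [echo, alpha, bravo, bravo]
Final RIGHT: [foxtrot, delta, delta, echo]
i=0: BASE=delta L=echo R=foxtrot all differ -> CONFLICT
i=1: BASE=echo L=alpha R=delta all differ -> CONFLICT
i=2: L=bravo=BASE, R=delta -> take RIGHT -> delta
i=3: L=bravo=BASE, R=echo -> take RIGHT -> echo
Index 1 -> CONFLICT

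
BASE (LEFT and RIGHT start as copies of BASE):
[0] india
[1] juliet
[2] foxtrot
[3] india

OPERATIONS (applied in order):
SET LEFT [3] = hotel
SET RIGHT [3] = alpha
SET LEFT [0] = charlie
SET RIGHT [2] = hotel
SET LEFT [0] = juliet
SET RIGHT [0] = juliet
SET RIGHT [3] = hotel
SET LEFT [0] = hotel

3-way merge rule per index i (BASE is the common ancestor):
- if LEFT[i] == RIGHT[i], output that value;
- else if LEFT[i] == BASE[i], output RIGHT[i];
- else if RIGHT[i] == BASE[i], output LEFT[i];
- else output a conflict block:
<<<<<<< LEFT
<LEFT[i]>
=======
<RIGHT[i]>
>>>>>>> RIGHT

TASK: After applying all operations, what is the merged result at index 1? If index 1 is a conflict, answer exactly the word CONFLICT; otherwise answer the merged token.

Answer: juliet

Derivation:
Final LEFT:  [hotel, juliet, foxtrot, hotel]
Final RIGHT: [juliet, juliet, hotel, hotel]
i=0: BASE=india L=hotel R=juliet all differ -> CONFLICT
i=1: L=juliet R=juliet -> agree -> juliet
i=2: L=foxtrot=BASE, R=hotel -> take RIGHT -> hotel
i=3: L=hotel R=hotel -> agree -> hotel
Index 1 -> juliet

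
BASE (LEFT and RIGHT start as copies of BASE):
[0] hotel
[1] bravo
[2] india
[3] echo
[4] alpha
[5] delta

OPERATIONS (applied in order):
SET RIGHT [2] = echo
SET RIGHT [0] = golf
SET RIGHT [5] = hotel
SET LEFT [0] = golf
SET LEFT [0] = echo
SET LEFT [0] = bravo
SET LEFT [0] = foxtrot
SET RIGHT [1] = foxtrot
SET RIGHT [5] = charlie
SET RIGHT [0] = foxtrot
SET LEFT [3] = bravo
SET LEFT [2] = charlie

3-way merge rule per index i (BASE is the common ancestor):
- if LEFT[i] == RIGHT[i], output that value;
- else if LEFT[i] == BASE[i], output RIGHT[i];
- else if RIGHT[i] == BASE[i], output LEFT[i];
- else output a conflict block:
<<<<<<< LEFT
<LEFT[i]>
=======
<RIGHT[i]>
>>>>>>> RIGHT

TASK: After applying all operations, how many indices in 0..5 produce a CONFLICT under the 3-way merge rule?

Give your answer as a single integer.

Answer: 1

Derivation:
Final LEFT:  [foxtrot, bravo, charlie, bravo, alpha, delta]
Final RIGHT: [foxtrot, foxtrot, echo, echo, alpha, charlie]
i=0: L=foxtrot R=foxtrot -> agree -> foxtrot
i=1: L=bravo=BASE, R=foxtrot -> take RIGHT -> foxtrot
i=2: BASE=india L=charlie R=echo all differ -> CONFLICT
i=3: L=bravo, R=echo=BASE -> take LEFT -> bravo
i=4: L=alpha R=alpha -> agree -> alpha
i=5: L=delta=BASE, R=charlie -> take RIGHT -> charlie
Conflict count: 1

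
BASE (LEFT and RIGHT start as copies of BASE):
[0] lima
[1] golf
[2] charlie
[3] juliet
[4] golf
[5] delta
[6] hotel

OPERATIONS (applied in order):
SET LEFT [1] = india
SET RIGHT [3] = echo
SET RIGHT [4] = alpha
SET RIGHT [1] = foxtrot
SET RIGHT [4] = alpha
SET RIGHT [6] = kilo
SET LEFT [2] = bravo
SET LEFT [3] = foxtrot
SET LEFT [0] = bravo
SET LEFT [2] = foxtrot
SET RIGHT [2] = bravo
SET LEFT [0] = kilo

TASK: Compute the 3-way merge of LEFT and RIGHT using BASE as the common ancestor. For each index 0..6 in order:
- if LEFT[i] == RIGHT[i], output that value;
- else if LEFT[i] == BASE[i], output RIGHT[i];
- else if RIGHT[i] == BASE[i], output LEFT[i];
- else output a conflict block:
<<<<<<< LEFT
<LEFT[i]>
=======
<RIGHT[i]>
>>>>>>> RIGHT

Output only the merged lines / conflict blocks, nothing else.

Final LEFT:  [kilo, india, foxtrot, foxtrot, golf, delta, hotel]
Final RIGHT: [lima, foxtrot, bravo, echo, alpha, delta, kilo]
i=0: L=kilo, R=lima=BASE -> take LEFT -> kilo
i=1: BASE=golf L=india R=foxtrot all differ -> CONFLICT
i=2: BASE=charlie L=foxtrot R=bravo all differ -> CONFLICT
i=3: BASE=juliet L=foxtrot R=echo all differ -> CONFLICT
i=4: L=golf=BASE, R=alpha -> take RIGHT -> alpha
i=5: L=delta R=delta -> agree -> delta
i=6: L=hotel=BASE, R=kilo -> take RIGHT -> kilo

Answer: kilo
<<<<<<< LEFT
india
=======
foxtrot
>>>>>>> RIGHT
<<<<<<< LEFT
foxtrot
=======
bravo
>>>>>>> RIGHT
<<<<<<< LEFT
foxtrot
=======
echo
>>>>>>> RIGHT
alpha
delta
kilo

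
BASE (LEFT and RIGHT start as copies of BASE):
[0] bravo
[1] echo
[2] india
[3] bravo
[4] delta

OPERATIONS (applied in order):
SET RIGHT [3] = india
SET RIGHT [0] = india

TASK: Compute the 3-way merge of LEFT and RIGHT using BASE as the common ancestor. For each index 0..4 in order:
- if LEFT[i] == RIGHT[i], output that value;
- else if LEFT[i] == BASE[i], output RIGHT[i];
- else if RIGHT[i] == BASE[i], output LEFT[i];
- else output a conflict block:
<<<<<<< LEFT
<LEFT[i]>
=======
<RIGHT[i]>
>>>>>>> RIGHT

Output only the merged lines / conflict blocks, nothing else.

Answer: india
echo
india
india
delta

Derivation:
Final LEFT:  [bravo, echo, india, bravo, delta]
Final RIGHT: [india, echo, india, india, delta]
i=0: L=bravo=BASE, R=india -> take RIGHT -> india
i=1: L=echo R=echo -> agree -> echo
i=2: L=india R=india -> agree -> india
i=3: L=bravo=BASE, R=india -> take RIGHT -> india
i=4: L=delta R=delta -> agree -> delta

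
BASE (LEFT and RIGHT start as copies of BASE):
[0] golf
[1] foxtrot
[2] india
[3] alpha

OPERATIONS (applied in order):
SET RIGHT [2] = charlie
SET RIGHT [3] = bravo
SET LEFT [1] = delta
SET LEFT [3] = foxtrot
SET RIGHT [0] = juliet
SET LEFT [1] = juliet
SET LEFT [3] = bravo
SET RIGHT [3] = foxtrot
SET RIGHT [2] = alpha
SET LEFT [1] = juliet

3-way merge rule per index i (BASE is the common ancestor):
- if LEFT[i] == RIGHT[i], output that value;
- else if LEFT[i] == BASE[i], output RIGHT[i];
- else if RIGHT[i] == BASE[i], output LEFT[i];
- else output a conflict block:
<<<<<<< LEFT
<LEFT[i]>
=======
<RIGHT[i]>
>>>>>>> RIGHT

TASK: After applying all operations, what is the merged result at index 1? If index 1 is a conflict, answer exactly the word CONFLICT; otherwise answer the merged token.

Answer: juliet

Derivation:
Final LEFT:  [golf, juliet, india, bravo]
Final RIGHT: [juliet, foxtrot, alpha, foxtrot]
i=0: L=golf=BASE, R=juliet -> take RIGHT -> juliet
i=1: L=juliet, R=foxtrot=BASE -> take LEFT -> juliet
i=2: L=india=BASE, R=alpha -> take RIGHT -> alpha
i=3: BASE=alpha L=bravo R=foxtrot all differ -> CONFLICT
Index 1 -> juliet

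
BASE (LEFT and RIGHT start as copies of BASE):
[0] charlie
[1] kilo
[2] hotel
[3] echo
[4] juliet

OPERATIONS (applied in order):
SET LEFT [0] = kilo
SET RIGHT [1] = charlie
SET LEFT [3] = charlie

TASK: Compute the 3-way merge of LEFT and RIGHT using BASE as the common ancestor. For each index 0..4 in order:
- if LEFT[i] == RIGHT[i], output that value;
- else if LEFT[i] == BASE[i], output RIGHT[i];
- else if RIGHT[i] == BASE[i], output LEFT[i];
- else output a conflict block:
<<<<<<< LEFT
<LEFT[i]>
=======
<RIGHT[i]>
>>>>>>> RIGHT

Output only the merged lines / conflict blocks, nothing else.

Answer: kilo
charlie
hotel
charlie
juliet

Derivation:
Final LEFT:  [kilo, kilo, hotel, charlie, juliet]
Final RIGHT: [charlie, charlie, hotel, echo, juliet]
i=0: L=kilo, R=charlie=BASE -> take LEFT -> kilo
i=1: L=kilo=BASE, R=charlie -> take RIGHT -> charlie
i=2: L=hotel R=hotel -> agree -> hotel
i=3: L=charlie, R=echo=BASE -> take LEFT -> charlie
i=4: L=juliet R=juliet -> agree -> juliet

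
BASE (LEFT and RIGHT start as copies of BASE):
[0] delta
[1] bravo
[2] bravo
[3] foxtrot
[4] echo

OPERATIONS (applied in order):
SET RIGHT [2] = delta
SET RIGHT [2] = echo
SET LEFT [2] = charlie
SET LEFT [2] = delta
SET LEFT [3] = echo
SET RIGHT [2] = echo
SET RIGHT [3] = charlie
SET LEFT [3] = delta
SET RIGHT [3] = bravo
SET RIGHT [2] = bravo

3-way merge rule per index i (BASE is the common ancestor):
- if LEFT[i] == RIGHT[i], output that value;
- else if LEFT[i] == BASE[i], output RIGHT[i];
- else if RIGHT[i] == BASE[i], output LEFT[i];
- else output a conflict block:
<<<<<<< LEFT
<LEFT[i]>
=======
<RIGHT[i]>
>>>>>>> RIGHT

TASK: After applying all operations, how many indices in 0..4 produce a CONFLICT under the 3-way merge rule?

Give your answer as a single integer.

Answer: 1

Derivation:
Final LEFT:  [delta, bravo, delta, delta, echo]
Final RIGHT: [delta, bravo, bravo, bravo, echo]
i=0: L=delta R=delta -> agree -> delta
i=1: L=bravo R=bravo -> agree -> bravo
i=2: L=delta, R=bravo=BASE -> take LEFT -> delta
i=3: BASE=foxtrot L=delta R=bravo all differ -> CONFLICT
i=4: L=echo R=echo -> agree -> echo
Conflict count: 1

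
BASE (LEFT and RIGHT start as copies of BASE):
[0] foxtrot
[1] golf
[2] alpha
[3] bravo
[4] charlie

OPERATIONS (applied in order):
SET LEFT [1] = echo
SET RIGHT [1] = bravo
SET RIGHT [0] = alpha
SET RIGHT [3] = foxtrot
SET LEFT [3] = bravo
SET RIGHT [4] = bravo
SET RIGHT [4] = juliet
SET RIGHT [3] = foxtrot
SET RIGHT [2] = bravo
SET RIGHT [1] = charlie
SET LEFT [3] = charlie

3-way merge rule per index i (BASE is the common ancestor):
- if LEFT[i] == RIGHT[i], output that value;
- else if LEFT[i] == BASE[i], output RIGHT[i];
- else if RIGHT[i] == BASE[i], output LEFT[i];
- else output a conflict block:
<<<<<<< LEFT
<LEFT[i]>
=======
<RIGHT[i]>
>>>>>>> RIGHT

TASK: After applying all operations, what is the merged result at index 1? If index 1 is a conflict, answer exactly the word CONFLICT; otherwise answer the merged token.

Answer: CONFLICT

Derivation:
Final LEFT:  [foxtrot, echo, alpha, charlie, charlie]
Final RIGHT: [alpha, charlie, bravo, foxtrot, juliet]
i=0: L=foxtrot=BASE, R=alpha -> take RIGHT -> alpha
i=1: BASE=golf L=echo R=charlie all differ -> CONFLICT
i=2: L=alpha=BASE, R=bravo -> take RIGHT -> bravo
i=3: BASE=bravo L=charlie R=foxtrot all differ -> CONFLICT
i=4: L=charlie=BASE, R=juliet -> take RIGHT -> juliet
Index 1 -> CONFLICT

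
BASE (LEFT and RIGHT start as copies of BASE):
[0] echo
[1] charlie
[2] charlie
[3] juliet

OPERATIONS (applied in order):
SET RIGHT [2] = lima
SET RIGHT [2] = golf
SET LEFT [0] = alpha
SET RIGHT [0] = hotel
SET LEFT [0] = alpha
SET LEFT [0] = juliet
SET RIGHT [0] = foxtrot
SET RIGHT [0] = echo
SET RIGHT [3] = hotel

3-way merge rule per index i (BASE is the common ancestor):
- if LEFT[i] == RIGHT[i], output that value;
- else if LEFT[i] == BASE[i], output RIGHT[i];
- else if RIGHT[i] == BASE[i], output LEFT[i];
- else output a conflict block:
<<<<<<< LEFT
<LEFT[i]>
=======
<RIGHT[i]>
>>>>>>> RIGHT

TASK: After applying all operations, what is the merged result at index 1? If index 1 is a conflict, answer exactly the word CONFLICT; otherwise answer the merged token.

Final LEFT:  [juliet, charlie, charlie, juliet]
Final RIGHT: [echo, charlie, golf, hotel]
i=0: L=juliet, R=echo=BASE -> take LEFT -> juliet
i=1: L=charlie R=charlie -> agree -> charlie
i=2: L=charlie=BASE, R=golf -> take RIGHT -> golf
i=3: L=juliet=BASE, R=hotel -> take RIGHT -> hotel
Index 1 -> charlie

Answer: charlie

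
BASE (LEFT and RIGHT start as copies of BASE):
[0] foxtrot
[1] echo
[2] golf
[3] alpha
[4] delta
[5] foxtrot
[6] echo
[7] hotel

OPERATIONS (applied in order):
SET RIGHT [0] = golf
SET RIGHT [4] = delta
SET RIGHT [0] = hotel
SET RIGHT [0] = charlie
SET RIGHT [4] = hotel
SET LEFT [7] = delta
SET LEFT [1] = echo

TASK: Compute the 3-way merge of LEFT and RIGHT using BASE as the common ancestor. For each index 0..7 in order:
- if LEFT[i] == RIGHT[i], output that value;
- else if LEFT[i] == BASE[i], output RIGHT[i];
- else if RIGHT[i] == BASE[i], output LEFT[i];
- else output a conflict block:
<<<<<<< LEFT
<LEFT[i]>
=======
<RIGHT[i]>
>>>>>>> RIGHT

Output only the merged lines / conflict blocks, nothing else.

Final LEFT:  [foxtrot, echo, golf, alpha, delta, foxtrot, echo, delta]
Final RIGHT: [charlie, echo, golf, alpha, hotel, foxtrot, echo, hotel]
i=0: L=foxtrot=BASE, R=charlie -> take RIGHT -> charlie
i=1: L=echo R=echo -> agree -> echo
i=2: L=golf R=golf -> agree -> golf
i=3: L=alpha R=alpha -> agree -> alpha
i=4: L=delta=BASE, R=hotel -> take RIGHT -> hotel
i=5: L=foxtrot R=foxtrot -> agree -> foxtrot
i=6: L=echo R=echo -> agree -> echo
i=7: L=delta, R=hotel=BASE -> take LEFT -> delta

Answer: charlie
echo
golf
alpha
hotel
foxtrot
echo
delta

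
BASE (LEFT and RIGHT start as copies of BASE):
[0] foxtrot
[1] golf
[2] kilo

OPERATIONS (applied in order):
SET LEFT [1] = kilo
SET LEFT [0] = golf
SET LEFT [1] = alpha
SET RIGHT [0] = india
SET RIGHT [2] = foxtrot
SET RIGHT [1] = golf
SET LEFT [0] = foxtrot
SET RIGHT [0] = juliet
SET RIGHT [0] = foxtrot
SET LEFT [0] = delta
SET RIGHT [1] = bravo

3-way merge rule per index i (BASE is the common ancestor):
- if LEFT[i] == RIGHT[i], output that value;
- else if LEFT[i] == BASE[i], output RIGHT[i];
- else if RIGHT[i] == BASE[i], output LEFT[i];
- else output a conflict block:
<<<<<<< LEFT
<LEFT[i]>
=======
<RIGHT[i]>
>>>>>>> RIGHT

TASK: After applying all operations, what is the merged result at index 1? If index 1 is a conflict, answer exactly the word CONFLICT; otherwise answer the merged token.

Answer: CONFLICT

Derivation:
Final LEFT:  [delta, alpha, kilo]
Final RIGHT: [foxtrot, bravo, foxtrot]
i=0: L=delta, R=foxtrot=BASE -> take LEFT -> delta
i=1: BASE=golf L=alpha R=bravo all differ -> CONFLICT
i=2: L=kilo=BASE, R=foxtrot -> take RIGHT -> foxtrot
Index 1 -> CONFLICT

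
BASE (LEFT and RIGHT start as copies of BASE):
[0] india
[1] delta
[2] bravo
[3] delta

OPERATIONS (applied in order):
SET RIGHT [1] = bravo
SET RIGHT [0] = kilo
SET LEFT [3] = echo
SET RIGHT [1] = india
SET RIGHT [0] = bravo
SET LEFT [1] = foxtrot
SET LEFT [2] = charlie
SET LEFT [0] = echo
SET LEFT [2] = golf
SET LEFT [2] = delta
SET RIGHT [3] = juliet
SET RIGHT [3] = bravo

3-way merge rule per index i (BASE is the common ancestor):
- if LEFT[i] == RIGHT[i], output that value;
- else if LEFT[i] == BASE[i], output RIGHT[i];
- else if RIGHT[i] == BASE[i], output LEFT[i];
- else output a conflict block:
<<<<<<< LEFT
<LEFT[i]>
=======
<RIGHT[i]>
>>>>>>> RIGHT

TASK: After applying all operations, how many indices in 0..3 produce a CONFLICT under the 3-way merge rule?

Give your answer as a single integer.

Final LEFT:  [echo, foxtrot, delta, echo]
Final RIGHT: [bravo, india, bravo, bravo]
i=0: BASE=india L=echo R=bravo all differ -> CONFLICT
i=1: BASE=delta L=foxtrot R=india all differ -> CONFLICT
i=2: L=delta, R=bravo=BASE -> take LEFT -> delta
i=3: BASE=delta L=echo R=bravo all differ -> CONFLICT
Conflict count: 3

Answer: 3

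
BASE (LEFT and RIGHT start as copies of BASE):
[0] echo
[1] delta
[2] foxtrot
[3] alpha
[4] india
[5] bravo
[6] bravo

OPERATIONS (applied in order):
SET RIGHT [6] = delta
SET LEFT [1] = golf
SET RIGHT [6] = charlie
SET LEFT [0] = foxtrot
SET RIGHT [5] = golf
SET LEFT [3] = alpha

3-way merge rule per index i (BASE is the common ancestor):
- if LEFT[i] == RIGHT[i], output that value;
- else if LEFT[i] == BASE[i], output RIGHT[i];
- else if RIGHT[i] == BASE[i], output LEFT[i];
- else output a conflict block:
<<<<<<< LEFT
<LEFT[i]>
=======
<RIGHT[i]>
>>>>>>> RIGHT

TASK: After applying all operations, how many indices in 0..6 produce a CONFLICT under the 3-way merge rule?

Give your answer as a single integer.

Final LEFT:  [foxtrot, golf, foxtrot, alpha, india, bravo, bravo]
Final RIGHT: [echo, delta, foxtrot, alpha, india, golf, charlie]
i=0: L=foxtrot, R=echo=BASE -> take LEFT -> foxtrot
i=1: L=golf, R=delta=BASE -> take LEFT -> golf
i=2: L=foxtrot R=foxtrot -> agree -> foxtrot
i=3: L=alpha R=alpha -> agree -> alpha
i=4: L=india R=india -> agree -> india
i=5: L=bravo=BASE, R=golf -> take RIGHT -> golf
i=6: L=bravo=BASE, R=charlie -> take RIGHT -> charlie
Conflict count: 0

Answer: 0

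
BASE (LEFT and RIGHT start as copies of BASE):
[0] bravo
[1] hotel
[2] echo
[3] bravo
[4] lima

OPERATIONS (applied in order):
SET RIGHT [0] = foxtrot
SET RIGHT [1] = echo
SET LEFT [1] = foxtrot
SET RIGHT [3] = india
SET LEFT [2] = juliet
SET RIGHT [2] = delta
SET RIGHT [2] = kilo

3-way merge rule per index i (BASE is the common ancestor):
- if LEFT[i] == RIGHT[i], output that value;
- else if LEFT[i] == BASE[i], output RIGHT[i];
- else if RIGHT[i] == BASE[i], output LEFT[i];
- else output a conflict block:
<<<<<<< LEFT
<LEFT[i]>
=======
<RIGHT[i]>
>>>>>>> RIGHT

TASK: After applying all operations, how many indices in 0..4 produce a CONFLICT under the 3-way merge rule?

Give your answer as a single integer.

Final LEFT:  [bravo, foxtrot, juliet, bravo, lima]
Final RIGHT: [foxtrot, echo, kilo, india, lima]
i=0: L=bravo=BASE, R=foxtrot -> take RIGHT -> foxtrot
i=1: BASE=hotel L=foxtrot R=echo all differ -> CONFLICT
i=2: BASE=echo L=juliet R=kilo all differ -> CONFLICT
i=3: L=bravo=BASE, R=india -> take RIGHT -> india
i=4: L=lima R=lima -> agree -> lima
Conflict count: 2

Answer: 2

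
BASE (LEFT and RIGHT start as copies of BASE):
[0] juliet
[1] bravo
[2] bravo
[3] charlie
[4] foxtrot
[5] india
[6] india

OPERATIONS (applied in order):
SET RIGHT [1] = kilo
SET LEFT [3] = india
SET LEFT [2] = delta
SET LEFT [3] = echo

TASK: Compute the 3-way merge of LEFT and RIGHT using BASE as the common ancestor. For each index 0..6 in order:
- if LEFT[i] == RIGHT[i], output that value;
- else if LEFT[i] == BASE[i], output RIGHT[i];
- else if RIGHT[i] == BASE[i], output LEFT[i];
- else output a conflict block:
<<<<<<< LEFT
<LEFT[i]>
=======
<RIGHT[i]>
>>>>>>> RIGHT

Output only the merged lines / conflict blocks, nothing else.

Final LEFT:  [juliet, bravo, delta, echo, foxtrot, india, india]
Final RIGHT: [juliet, kilo, bravo, charlie, foxtrot, india, india]
i=0: L=juliet R=juliet -> agree -> juliet
i=1: L=bravo=BASE, R=kilo -> take RIGHT -> kilo
i=2: L=delta, R=bravo=BASE -> take LEFT -> delta
i=3: L=echo, R=charlie=BASE -> take LEFT -> echo
i=4: L=foxtrot R=foxtrot -> agree -> foxtrot
i=5: L=india R=india -> agree -> india
i=6: L=india R=india -> agree -> india

Answer: juliet
kilo
delta
echo
foxtrot
india
india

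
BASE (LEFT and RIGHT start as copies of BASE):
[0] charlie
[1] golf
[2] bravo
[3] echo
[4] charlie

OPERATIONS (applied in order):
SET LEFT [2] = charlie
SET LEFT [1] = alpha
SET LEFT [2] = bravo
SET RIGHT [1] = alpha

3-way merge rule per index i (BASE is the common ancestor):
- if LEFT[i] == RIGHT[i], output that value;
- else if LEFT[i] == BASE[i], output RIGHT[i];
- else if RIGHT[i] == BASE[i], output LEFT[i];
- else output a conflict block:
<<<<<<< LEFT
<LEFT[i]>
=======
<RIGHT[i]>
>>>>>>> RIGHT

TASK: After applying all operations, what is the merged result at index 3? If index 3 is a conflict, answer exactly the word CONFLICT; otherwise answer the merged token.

Answer: echo

Derivation:
Final LEFT:  [charlie, alpha, bravo, echo, charlie]
Final RIGHT: [charlie, alpha, bravo, echo, charlie]
i=0: L=charlie R=charlie -> agree -> charlie
i=1: L=alpha R=alpha -> agree -> alpha
i=2: L=bravo R=bravo -> agree -> bravo
i=3: L=echo R=echo -> agree -> echo
i=4: L=charlie R=charlie -> agree -> charlie
Index 3 -> echo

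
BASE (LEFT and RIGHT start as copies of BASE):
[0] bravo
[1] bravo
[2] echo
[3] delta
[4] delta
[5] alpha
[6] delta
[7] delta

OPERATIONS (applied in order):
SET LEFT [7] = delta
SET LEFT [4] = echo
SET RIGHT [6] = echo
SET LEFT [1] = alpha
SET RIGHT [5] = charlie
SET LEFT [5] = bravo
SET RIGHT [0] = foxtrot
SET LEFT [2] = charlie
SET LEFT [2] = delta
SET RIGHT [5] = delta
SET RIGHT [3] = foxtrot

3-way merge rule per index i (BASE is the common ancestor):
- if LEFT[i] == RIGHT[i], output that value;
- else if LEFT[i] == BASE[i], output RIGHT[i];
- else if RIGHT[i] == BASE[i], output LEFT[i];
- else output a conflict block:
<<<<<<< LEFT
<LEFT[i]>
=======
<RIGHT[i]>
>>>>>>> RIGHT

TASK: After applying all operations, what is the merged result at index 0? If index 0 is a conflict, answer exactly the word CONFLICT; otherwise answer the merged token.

Final LEFT:  [bravo, alpha, delta, delta, echo, bravo, delta, delta]
Final RIGHT: [foxtrot, bravo, echo, foxtrot, delta, delta, echo, delta]
i=0: L=bravo=BASE, R=foxtrot -> take RIGHT -> foxtrot
i=1: L=alpha, R=bravo=BASE -> take LEFT -> alpha
i=2: L=delta, R=echo=BASE -> take LEFT -> delta
i=3: L=delta=BASE, R=foxtrot -> take RIGHT -> foxtrot
i=4: L=echo, R=delta=BASE -> take LEFT -> echo
i=5: BASE=alpha L=bravo R=delta all differ -> CONFLICT
i=6: L=delta=BASE, R=echo -> take RIGHT -> echo
i=7: L=delta R=delta -> agree -> delta
Index 0 -> foxtrot

Answer: foxtrot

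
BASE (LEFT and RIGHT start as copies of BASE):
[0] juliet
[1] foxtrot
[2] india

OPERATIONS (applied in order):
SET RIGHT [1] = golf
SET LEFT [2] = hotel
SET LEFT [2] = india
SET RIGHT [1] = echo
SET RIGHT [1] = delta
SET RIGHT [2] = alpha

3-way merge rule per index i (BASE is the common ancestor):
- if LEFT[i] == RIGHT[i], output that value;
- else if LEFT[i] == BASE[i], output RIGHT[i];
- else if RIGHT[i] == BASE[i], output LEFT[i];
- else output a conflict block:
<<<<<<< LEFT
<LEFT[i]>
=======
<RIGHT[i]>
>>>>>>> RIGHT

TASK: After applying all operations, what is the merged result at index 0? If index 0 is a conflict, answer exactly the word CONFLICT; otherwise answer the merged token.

Final LEFT:  [juliet, foxtrot, india]
Final RIGHT: [juliet, delta, alpha]
i=0: L=juliet R=juliet -> agree -> juliet
i=1: L=foxtrot=BASE, R=delta -> take RIGHT -> delta
i=2: L=india=BASE, R=alpha -> take RIGHT -> alpha
Index 0 -> juliet

Answer: juliet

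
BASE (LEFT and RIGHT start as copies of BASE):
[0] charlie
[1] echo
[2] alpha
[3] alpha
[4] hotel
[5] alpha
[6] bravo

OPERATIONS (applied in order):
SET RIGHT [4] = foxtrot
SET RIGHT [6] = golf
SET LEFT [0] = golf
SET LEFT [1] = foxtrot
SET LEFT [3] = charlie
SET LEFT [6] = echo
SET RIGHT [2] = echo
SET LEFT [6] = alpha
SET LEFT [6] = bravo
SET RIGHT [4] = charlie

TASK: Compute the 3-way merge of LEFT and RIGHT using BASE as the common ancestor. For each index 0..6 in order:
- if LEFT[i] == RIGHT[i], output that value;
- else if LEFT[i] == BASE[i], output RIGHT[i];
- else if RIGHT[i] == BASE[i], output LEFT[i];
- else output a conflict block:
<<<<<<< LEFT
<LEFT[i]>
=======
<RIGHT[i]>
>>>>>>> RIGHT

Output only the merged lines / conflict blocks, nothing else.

Final LEFT:  [golf, foxtrot, alpha, charlie, hotel, alpha, bravo]
Final RIGHT: [charlie, echo, echo, alpha, charlie, alpha, golf]
i=0: L=golf, R=charlie=BASE -> take LEFT -> golf
i=1: L=foxtrot, R=echo=BASE -> take LEFT -> foxtrot
i=2: L=alpha=BASE, R=echo -> take RIGHT -> echo
i=3: L=charlie, R=alpha=BASE -> take LEFT -> charlie
i=4: L=hotel=BASE, R=charlie -> take RIGHT -> charlie
i=5: L=alpha R=alpha -> agree -> alpha
i=6: L=bravo=BASE, R=golf -> take RIGHT -> golf

Answer: golf
foxtrot
echo
charlie
charlie
alpha
golf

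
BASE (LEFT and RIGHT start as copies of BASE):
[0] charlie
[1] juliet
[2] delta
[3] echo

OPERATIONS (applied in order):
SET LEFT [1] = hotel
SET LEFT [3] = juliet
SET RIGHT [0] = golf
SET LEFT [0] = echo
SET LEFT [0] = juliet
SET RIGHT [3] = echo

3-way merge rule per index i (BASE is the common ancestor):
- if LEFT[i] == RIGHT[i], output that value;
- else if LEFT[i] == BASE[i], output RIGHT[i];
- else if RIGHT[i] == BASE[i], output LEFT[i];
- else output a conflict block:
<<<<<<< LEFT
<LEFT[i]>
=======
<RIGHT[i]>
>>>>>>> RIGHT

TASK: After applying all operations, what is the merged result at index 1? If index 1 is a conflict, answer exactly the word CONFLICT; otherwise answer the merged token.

Final LEFT:  [juliet, hotel, delta, juliet]
Final RIGHT: [golf, juliet, delta, echo]
i=0: BASE=charlie L=juliet R=golf all differ -> CONFLICT
i=1: L=hotel, R=juliet=BASE -> take LEFT -> hotel
i=2: L=delta R=delta -> agree -> delta
i=3: L=juliet, R=echo=BASE -> take LEFT -> juliet
Index 1 -> hotel

Answer: hotel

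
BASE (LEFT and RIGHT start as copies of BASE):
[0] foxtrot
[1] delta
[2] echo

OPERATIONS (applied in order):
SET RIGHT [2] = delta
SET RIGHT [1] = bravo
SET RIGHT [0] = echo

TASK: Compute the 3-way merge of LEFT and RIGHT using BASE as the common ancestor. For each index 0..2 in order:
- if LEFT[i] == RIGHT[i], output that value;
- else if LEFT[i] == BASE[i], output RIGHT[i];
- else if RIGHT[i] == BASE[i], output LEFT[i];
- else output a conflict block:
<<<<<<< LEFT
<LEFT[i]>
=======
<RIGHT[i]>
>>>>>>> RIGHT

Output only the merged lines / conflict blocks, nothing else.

Final LEFT:  [foxtrot, delta, echo]
Final RIGHT: [echo, bravo, delta]
i=0: L=foxtrot=BASE, R=echo -> take RIGHT -> echo
i=1: L=delta=BASE, R=bravo -> take RIGHT -> bravo
i=2: L=echo=BASE, R=delta -> take RIGHT -> delta

Answer: echo
bravo
delta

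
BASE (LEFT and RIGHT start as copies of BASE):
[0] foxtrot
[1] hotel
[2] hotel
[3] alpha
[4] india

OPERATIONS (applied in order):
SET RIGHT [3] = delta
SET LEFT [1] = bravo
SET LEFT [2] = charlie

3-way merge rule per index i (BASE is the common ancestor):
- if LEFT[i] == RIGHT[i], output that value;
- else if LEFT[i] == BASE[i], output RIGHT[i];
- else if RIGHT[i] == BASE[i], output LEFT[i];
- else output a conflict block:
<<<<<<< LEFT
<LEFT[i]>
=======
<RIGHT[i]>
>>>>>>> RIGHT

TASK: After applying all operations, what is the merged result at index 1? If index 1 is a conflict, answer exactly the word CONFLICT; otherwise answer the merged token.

Final LEFT:  [foxtrot, bravo, charlie, alpha, india]
Final RIGHT: [foxtrot, hotel, hotel, delta, india]
i=0: L=foxtrot R=foxtrot -> agree -> foxtrot
i=1: L=bravo, R=hotel=BASE -> take LEFT -> bravo
i=2: L=charlie, R=hotel=BASE -> take LEFT -> charlie
i=3: L=alpha=BASE, R=delta -> take RIGHT -> delta
i=4: L=india R=india -> agree -> india
Index 1 -> bravo

Answer: bravo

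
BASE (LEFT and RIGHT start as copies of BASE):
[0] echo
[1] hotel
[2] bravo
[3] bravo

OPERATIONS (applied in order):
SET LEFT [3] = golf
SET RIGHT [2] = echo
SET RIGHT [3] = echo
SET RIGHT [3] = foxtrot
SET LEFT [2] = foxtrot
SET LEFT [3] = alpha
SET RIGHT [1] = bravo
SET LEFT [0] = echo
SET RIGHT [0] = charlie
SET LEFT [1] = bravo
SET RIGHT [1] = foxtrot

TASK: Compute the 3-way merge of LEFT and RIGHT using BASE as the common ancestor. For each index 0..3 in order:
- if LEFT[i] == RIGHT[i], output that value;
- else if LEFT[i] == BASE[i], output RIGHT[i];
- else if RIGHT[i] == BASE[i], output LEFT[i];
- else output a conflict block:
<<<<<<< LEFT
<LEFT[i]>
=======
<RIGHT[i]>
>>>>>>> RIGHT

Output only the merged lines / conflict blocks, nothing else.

Final LEFT:  [echo, bravo, foxtrot, alpha]
Final RIGHT: [charlie, foxtrot, echo, foxtrot]
i=0: L=echo=BASE, R=charlie -> take RIGHT -> charlie
i=1: BASE=hotel L=bravo R=foxtrot all differ -> CONFLICT
i=2: BASE=bravo L=foxtrot R=echo all differ -> CONFLICT
i=3: BASE=bravo L=alpha R=foxtrot all differ -> CONFLICT

Answer: charlie
<<<<<<< LEFT
bravo
=======
foxtrot
>>>>>>> RIGHT
<<<<<<< LEFT
foxtrot
=======
echo
>>>>>>> RIGHT
<<<<<<< LEFT
alpha
=======
foxtrot
>>>>>>> RIGHT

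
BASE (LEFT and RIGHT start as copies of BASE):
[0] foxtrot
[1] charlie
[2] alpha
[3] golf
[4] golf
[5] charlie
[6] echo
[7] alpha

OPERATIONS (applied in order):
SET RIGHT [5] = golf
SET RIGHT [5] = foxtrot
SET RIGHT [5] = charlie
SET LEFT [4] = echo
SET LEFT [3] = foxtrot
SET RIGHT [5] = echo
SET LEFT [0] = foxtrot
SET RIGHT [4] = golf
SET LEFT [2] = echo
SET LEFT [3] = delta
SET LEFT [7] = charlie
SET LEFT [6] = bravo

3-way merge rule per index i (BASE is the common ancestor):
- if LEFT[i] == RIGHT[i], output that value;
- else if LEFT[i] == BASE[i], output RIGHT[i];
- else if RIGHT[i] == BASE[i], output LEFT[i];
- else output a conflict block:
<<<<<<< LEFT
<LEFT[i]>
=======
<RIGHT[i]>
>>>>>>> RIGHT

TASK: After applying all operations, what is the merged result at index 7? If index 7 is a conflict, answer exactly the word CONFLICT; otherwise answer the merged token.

Final LEFT:  [foxtrot, charlie, echo, delta, echo, charlie, bravo, charlie]
Final RIGHT: [foxtrot, charlie, alpha, golf, golf, echo, echo, alpha]
i=0: L=foxtrot R=foxtrot -> agree -> foxtrot
i=1: L=charlie R=charlie -> agree -> charlie
i=2: L=echo, R=alpha=BASE -> take LEFT -> echo
i=3: L=delta, R=golf=BASE -> take LEFT -> delta
i=4: L=echo, R=golf=BASE -> take LEFT -> echo
i=5: L=charlie=BASE, R=echo -> take RIGHT -> echo
i=6: L=bravo, R=echo=BASE -> take LEFT -> bravo
i=7: L=charlie, R=alpha=BASE -> take LEFT -> charlie
Index 7 -> charlie

Answer: charlie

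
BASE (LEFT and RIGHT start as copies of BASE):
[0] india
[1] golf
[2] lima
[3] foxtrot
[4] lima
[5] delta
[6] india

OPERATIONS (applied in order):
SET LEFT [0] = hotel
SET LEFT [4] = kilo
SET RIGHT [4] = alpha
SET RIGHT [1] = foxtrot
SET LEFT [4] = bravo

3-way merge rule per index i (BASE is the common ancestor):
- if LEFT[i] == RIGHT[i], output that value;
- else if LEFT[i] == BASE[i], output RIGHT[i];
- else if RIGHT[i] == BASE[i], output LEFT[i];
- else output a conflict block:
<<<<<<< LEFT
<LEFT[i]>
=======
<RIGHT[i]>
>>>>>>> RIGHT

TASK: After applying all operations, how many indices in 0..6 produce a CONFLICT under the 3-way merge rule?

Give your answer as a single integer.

Final LEFT:  [hotel, golf, lima, foxtrot, bravo, delta, india]
Final RIGHT: [india, foxtrot, lima, foxtrot, alpha, delta, india]
i=0: L=hotel, R=india=BASE -> take LEFT -> hotel
i=1: L=golf=BASE, R=foxtrot -> take RIGHT -> foxtrot
i=2: L=lima R=lima -> agree -> lima
i=3: L=foxtrot R=foxtrot -> agree -> foxtrot
i=4: BASE=lima L=bravo R=alpha all differ -> CONFLICT
i=5: L=delta R=delta -> agree -> delta
i=6: L=india R=india -> agree -> india
Conflict count: 1

Answer: 1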